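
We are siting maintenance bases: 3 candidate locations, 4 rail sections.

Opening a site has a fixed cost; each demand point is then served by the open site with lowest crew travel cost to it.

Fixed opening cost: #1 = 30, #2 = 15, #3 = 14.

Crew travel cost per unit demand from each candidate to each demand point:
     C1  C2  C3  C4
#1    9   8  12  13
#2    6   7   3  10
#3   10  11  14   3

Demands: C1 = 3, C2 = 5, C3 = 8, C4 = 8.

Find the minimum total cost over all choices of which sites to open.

Open {#2, #3}: assign each demand point to its cheapest open site.
  C1→#2 3×6=18, C2→#2 5×7=35, C3→#2 8×3=24, C4→#3 8×3=24
  crew travel cost 101, fixed 29 → total 130.
Compare {#1, #2, #3}: crew travel cost 101 + fixed 59 = 160.
Compare {#2}: crew travel cost 157 + fixed 15 = 172.
Compare {#1, #2}: crew travel cost 157 + fixed 45 = 202.
All other subsets cost ≥ 160. Minimum total cost: 130.

130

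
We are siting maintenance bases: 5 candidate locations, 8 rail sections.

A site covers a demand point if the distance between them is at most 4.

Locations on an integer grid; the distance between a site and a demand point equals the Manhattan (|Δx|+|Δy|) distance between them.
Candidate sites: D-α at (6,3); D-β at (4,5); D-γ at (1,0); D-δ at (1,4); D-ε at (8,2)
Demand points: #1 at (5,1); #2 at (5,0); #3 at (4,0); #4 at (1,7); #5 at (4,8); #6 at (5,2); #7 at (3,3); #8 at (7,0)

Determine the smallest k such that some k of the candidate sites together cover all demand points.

Coverage sets (demand points within 4 of each site):
  D-α: {#1, #2, #6, #7, #8}
  D-β: {#5, #6, #7}
  D-γ: {#2, #3}
  D-δ: {#4, #7}
  D-ε: {#1, #6, #8}
No 3 sites suffice: every size-3 union leaves at least one demand point uncovered.
But {D-α, D-β, D-γ, D-δ} covers everything, so the minimum is 4.

4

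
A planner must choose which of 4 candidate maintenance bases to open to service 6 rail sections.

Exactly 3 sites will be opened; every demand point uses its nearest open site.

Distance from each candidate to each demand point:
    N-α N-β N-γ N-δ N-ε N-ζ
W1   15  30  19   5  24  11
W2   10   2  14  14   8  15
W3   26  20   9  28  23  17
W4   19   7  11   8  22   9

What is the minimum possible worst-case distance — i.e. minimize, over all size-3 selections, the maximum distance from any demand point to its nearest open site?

Open {W2, W3, W4}.
  Farthest demand point is N-α at distance 10 (to W2); all others are ≤ 10.
With {W1, W2, W3} the worst case is 11.
With {W1, W2, W4} the worst case is 11.
No size-3 selection achieves below 10.

10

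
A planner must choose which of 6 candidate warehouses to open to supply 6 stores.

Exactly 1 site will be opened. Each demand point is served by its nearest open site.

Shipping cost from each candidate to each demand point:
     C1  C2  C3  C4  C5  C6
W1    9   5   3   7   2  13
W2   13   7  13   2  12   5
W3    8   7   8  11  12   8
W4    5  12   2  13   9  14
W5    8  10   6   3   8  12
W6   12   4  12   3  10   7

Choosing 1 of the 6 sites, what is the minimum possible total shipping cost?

39

Open {W1}.
  C1→W1 9, C2→W1 5, C3→W1 3, C4→W1 7, C5→W1 2, C6→W1 13  ⇒ total 39.
Compare {W5}: total 47.
Compare {W6}: total 48.
No size-1 selection does better; minimum is 39.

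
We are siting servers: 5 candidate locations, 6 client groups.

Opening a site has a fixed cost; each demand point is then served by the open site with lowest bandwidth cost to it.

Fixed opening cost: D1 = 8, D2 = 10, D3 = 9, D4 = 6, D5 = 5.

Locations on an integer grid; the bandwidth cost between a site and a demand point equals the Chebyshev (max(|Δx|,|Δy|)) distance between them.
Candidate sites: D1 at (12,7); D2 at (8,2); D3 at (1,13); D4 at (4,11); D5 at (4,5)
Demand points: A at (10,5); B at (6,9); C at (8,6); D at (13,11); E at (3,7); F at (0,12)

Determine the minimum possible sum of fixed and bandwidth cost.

34

Open {D1, D4}: assign each demand point to its cheapest open site.
  A→D1 2, B→D4 2, C→D1 4, D→D1 4, E→D4 4, F→D4 4
  bandwidth cost 20, fixed 14 → total 34.
Compare {D4}: bandwidth cost 30 + fixed 6 = 36.
Compare {D1, D5}: bandwidth cost 23 + fixed 13 = 36.
Compare {D5}: bandwidth cost 32 + fixed 5 = 37.
All other subsets cost ≥ 36. Minimum total cost: 34.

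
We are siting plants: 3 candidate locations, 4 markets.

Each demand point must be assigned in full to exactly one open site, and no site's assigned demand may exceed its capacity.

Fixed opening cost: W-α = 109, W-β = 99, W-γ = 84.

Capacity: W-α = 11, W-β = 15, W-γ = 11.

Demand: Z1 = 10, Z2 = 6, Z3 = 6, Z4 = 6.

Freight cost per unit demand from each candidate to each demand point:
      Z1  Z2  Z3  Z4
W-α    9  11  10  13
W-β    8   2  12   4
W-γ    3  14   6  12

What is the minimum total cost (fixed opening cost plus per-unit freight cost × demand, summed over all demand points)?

Open {W-α, W-β, W-γ}; cheapest assignment that respects the capacities:
  W-α (cap 11, load 6): Z3 — cost 6×10 = 60
  W-β (cap 15, load 12): Z2, Z4 — cost 6×2 + 6×4 = 36
  W-γ (cap 11, load 10): Z1 — cost 10×3 = 30
  Shipping 126, fixed 292 → total 418.
  Any other capacity-feasible assignment to {W-α, W-β, W-γ} ships for at least 126.
Total demand is 28 and no other set of sites has combined capacity ≥ 28, so {W-α, W-β, W-γ} is the only feasible choice of open sites. Minimum: 418.

418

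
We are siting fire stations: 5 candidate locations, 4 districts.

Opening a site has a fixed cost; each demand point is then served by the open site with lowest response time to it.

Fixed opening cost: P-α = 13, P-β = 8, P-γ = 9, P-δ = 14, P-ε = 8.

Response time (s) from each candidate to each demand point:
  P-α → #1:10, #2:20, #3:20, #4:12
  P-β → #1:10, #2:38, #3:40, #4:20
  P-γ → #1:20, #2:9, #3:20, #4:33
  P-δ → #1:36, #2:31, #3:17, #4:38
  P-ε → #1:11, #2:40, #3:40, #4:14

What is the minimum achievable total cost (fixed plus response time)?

71

Open {P-γ, P-ε}: assign each demand point to its cheapest open site.
  #1→P-ε 11, #2→P-γ 9, #3→P-γ 20, #4→P-ε 14
  response time 54, fixed 17 → total 71.
Compare {P-α, P-γ}: response time 51 + fixed 22 = 73.
Compare {P-α}: response time 62 + fixed 13 = 75.
Compare {P-β, P-γ}: response time 59 + fixed 17 = 76.
All other subsets cost ≥ 73. Minimum total cost: 71.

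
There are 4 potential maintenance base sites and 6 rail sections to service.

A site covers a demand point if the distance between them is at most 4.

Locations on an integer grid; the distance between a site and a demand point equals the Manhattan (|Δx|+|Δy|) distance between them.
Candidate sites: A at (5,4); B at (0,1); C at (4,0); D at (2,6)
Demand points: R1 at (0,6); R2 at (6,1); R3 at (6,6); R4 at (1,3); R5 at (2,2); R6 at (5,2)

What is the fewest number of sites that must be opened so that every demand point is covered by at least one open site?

2

Coverage sets (demand points within 4 of each site):
  A: {R2, R3, R6}
  B: {R4, R5}
  C: {R2, R5, R6}
  D: {R1, R3, R4, R5}
No single site covers all 6 demand points.
But {A, D} covers everything, so the minimum is 2.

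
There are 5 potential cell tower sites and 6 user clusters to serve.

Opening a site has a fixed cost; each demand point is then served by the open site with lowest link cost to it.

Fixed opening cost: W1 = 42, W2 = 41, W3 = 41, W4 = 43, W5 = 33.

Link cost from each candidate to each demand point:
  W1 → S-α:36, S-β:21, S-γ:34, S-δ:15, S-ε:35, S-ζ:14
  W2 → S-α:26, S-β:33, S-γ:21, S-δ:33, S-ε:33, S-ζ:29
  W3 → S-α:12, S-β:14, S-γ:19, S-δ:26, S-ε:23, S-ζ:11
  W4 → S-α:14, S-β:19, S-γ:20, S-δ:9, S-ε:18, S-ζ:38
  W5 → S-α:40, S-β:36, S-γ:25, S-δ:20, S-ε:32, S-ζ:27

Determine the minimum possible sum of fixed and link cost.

Open {W3}: assign each demand point to its cheapest open site.
  S-α→W3 12, S-β→W3 14, S-γ→W3 19, S-δ→W3 26, S-ε→W3 23, S-ζ→W3 11
  link cost 105, fixed 41 → total 146.
Compare {W4}: link cost 118 + fixed 43 = 161.
Compare {W3, W4}: link cost 83 + fixed 84 = 167.
Compare {W3, W5}: link cost 99 + fixed 74 = 173.
All other subsets cost ≥ 161. Minimum total cost: 146.

146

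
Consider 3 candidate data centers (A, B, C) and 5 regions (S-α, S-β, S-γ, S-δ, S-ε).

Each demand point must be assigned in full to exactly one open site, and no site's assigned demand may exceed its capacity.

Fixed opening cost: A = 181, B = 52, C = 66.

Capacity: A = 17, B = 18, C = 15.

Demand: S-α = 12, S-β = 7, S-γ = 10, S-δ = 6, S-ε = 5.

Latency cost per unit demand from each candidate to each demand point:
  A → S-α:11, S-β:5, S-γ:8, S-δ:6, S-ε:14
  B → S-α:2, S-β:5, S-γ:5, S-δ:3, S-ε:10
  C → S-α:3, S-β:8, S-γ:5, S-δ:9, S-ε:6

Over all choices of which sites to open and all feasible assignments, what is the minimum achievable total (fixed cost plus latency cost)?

Open {A, B, C}; cheapest assignment that respects the capacities:
  A (cap 17, load 7): S-β — cost 7×5 = 35
  B (cap 18, load 18): S-α, S-δ — cost 12×2 + 6×3 = 42
  C (cap 15, load 15): S-γ, S-ε — cost 10×5 + 5×6 = 80
  Shipping 157, fixed 299 → total 456.
  Any other capacity-feasible assignment to {A, B, C} ships for at least 157.
Total demand is 40 and no other set of sites has combined capacity ≥ 40, so {A, B, C} is the only feasible choice of open sites. Minimum: 456.

456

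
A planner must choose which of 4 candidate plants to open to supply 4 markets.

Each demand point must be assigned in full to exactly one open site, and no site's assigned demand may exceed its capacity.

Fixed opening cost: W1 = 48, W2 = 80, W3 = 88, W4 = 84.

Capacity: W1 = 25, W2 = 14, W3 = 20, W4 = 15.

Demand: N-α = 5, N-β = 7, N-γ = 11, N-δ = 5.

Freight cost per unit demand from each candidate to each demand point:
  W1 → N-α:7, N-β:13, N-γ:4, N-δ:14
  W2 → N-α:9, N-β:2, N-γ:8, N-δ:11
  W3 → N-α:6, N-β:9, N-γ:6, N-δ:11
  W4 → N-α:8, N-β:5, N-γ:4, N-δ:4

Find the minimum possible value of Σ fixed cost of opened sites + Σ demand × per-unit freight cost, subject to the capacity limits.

266

Open {W1, W4}; cheapest assignment that respects the capacities:
  W1 (cap 25, load 16): N-α, N-γ — cost 5×7 + 11×4 = 79
  W4 (cap 15, load 12): N-β, N-δ — cost 7×5 + 5×4 = 55
  Shipping 134, fixed 132 → total 266.
  Any other capacity-feasible assignment to {W1, W4} ships for at least 134.
Compare {W1, W2}: its best feasible assignment gives total 276.
Compare {W3, W4}: its best feasible assignment gives total 323.
Every other set of open sites that can feasibly serve all demand totals ≥ 276 even under its best assignment. Minimum: 266.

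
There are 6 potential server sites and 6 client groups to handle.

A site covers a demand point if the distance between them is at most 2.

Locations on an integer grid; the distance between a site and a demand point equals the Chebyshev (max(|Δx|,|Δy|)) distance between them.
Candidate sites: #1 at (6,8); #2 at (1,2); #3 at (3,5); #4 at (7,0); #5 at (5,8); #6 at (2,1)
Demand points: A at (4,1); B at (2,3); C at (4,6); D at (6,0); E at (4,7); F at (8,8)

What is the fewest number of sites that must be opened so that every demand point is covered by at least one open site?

Coverage sets (demand points within 2 of each site):
  #1: {C, E, F}
  #2: {B}
  #3: {B, C, E}
  #4: {D}
  #5: {C, E}
  #6: {A, B}
No 2 sites suffice: every size-2 union leaves at least one demand point uncovered.
But {#1, #4, #6} covers everything, so the minimum is 3.

3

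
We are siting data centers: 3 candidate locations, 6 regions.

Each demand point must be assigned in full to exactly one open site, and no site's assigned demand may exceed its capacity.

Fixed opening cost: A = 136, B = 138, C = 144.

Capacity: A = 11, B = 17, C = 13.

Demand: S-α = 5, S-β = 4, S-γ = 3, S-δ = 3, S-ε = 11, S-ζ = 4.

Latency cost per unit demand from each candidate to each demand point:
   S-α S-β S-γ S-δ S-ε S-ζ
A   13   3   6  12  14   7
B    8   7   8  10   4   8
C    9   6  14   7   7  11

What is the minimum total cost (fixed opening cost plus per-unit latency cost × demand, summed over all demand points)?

Open {B, C}; cheapest assignment that respects the capacities:
  B (cap 17, load 17): S-γ, S-δ, S-ε — cost 3×8 + 3×10 + 11×4 = 98
  C (cap 13, load 13): S-α, S-β, S-ζ — cost 5×9 + 4×6 + 4×11 = 113
  Shipping 211, fixed 282 → total 493.
  Any other capacity-feasible assignment to {B, C} ships for at least 211.
Compare {A, B, C}: its best feasible assignment gives total 581.
Every other set of open sites that can feasibly serve all demand totals ≥ 581 even under its best assignment. Minimum: 493.

493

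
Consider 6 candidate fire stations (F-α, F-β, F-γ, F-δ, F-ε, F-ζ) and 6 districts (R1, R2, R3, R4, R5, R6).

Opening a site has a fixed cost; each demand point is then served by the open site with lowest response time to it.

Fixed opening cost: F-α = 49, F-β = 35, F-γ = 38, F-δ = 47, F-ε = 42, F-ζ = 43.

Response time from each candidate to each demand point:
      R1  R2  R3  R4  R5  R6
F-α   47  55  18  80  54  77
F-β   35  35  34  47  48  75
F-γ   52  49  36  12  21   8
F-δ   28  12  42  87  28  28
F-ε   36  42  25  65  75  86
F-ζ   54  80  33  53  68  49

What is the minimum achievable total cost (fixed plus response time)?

Open {F-γ, F-δ}: assign each demand point to its cheapest open site.
  R1→F-δ 28, R2→F-δ 12, R3→F-γ 36, R4→F-γ 12, R5→F-γ 21, R6→F-γ 8
  response time 117, fixed 85 → total 202.
Compare {F-γ}: response time 178 + fixed 38 = 216.
Compare {F-β, F-γ}: response time 145 + fixed 73 = 218.
Compare {F-γ, F-ε}: response time 144 + fixed 80 = 224.
All other subsets cost ≥ 216. Minimum total cost: 202.

202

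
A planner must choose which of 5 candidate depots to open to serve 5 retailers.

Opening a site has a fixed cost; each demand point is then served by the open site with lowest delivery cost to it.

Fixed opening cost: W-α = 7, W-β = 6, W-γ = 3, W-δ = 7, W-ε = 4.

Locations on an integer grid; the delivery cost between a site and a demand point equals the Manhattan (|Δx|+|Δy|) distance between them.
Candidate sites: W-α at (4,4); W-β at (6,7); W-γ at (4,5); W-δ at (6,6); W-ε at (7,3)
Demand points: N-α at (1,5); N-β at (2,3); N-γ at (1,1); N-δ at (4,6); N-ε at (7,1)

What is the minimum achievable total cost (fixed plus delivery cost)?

24

Open {W-γ, W-ε}: assign each demand point to its cheapest open site.
  N-α→W-γ 3, N-β→W-γ 4, N-γ→W-γ 7, N-δ→W-γ 1, N-ε→W-ε 2
  delivery cost 17, fixed 7 → total 24.
Compare {W-γ}: delivery cost 22 + fixed 3 = 25.
Compare {W-α}: delivery cost 21 + fixed 7 = 28.
Compare {W-α, W-ε}: delivery cost 17 + fixed 11 = 28.
All other subsets cost ≥ 25. Minimum total cost: 24.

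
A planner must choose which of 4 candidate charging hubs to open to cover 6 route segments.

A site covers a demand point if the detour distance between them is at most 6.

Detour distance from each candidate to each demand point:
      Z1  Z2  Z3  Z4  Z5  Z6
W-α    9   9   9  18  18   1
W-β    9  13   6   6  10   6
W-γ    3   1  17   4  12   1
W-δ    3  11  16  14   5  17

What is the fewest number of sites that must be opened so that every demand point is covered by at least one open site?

Coverage sets (demand points within 6 of each site):
  W-α: {Z6}
  W-β: {Z3, Z4, Z6}
  W-γ: {Z1, Z2, Z4, Z6}
  W-δ: {Z1, Z5}
No 2 sites suffice: every size-2 union leaves at least one demand point uncovered.
But {W-β, W-γ, W-δ} covers everything, so the minimum is 3.

3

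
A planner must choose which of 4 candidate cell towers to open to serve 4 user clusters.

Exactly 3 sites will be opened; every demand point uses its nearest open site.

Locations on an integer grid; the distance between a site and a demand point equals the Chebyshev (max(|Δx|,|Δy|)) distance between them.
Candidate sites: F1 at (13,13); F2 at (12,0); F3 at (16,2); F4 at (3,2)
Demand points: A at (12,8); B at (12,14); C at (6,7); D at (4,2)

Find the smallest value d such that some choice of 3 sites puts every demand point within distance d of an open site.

5

Open {F1, F2, F4}.
  Farthest demand point is A at distance 5 (to F1); all others are ≤ 5.
With {F1, F3, F4} the worst case is 5.
With {F1, F2, F3} the worst case is 8.
No size-3 selection achieves below 5.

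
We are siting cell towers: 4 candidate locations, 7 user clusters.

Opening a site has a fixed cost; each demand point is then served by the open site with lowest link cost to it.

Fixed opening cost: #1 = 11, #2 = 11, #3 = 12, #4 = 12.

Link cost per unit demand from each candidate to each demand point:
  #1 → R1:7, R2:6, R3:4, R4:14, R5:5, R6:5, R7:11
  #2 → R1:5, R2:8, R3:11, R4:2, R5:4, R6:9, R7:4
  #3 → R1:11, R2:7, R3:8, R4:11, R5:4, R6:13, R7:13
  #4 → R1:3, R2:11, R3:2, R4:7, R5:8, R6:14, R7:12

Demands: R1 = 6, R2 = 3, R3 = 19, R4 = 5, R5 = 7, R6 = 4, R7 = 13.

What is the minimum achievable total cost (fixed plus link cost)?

Open {#1, #2, #4}: assign each demand point to its cheapest open site.
  R1→#4 6×3=18, R2→#1 3×6=18, R3→#4 19×2=38, R4→#2 5×2=10, R5→#2 7×4=28, R6→#1 4×5=20, R7→#2 13×4=52
  link cost 184, fixed 34 → total 218.
Compare {#2, #4}: link cost 206 + fixed 23 = 229.
Compare {#1, #2, #3, #4}: link cost 184 + fixed 46 = 230.
Compare {#2, #3, #4}: link cost 203 + fixed 35 = 238.
All other subsets cost ≥ 229. Minimum total cost: 218.

218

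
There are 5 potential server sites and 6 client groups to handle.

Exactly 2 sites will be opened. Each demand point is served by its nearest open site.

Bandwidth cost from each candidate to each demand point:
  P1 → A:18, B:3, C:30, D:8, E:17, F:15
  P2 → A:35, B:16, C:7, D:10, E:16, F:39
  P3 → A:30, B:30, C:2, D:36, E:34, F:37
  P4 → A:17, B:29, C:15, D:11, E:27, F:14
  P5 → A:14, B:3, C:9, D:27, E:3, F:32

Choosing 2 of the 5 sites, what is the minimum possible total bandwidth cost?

52

Open {P1, P5}.
  A→P5 14, B→P1 3, C→P5 9, D→P1 8, E→P5 3, F→P1 15  ⇒ total 52.
Compare {P4, P5}: total 54.
Compare {P1, P3}: total 63.
No size-2 selection does better; minimum is 52.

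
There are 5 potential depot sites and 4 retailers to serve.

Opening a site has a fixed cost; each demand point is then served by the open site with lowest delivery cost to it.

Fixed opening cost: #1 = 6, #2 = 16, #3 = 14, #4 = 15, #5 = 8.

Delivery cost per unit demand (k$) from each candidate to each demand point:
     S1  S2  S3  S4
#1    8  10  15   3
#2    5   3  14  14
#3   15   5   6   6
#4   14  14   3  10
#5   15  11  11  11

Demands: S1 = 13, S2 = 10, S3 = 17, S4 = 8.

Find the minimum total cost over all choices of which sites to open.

207

Open {#1, #2, #4}: assign each demand point to its cheapest open site.
  S1→#2 13×5=65, S2→#2 10×3=30, S3→#4 17×3=51, S4→#1 8×3=24
  delivery cost 170, fixed 37 → total 207.
Compare {#1, #2, #4, #5}: delivery cost 170 + fixed 45 = 215.
Compare {#1, #2, #3, #4}: delivery cost 170 + fixed 51 = 221.
Compare {#1, #2, #3, #4, #5}: delivery cost 170 + fixed 59 = 229.
All other subsets cost ≥ 215. Minimum total cost: 207.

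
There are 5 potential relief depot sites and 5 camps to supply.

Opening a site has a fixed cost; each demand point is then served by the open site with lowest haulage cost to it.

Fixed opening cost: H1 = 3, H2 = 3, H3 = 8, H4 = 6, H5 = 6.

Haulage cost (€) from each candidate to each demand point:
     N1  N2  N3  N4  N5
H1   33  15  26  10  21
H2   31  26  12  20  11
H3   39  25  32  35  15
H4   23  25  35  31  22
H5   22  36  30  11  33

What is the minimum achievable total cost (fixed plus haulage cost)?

Open {H1, H2, H5}: assign each demand point to its cheapest open site.
  N1→H5 22, N2→H1 15, N3→H2 12, N4→H1 10, N5→H2 11
  haulage cost 70, fixed 12 → total 82.
Compare {H1, H2, H4}: haulage cost 71 + fixed 12 = 83.
Compare {H1, H2}: haulage cost 79 + fixed 6 = 85.
Compare {H1, H2, H4, H5}: haulage cost 70 + fixed 18 = 88.
All other subsets cost ≥ 83. Minimum total cost: 82.

82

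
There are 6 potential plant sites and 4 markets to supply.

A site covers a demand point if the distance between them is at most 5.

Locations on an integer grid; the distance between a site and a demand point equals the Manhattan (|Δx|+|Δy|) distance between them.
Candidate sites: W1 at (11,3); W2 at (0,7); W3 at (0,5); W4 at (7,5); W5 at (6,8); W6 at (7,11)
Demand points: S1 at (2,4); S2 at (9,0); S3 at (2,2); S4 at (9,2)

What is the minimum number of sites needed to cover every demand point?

2

Coverage sets (demand points within 5 of each site):
  W1: {S2, S4}
  W2: {S1}
  W3: {S1, S3}
  W4: {S4}
  W5: {}
  W6: {}
No single site covers all 4 demand points.
But {W1, W3} covers everything, so the minimum is 2.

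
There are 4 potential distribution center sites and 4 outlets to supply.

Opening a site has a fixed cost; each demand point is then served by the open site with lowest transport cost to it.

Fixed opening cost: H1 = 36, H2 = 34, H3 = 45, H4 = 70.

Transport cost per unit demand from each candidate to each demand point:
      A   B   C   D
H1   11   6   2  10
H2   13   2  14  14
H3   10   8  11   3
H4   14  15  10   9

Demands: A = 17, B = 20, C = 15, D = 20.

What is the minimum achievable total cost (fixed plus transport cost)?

Open {H1, H2, H3}: assign each demand point to its cheapest open site.
  A→H3 17×10=170, B→H2 20×2=40, C→H1 15×2=30, D→H3 20×3=60
  transport cost 300, fixed 115 → total 415.
Compare {H1, H3}: transport cost 380 + fixed 81 = 461.
Compare {H1, H2, H3, H4}: transport cost 300 + fixed 185 = 485.
Compare {H2, H3}: transport cost 435 + fixed 79 = 514.
All other subsets cost ≥ 461. Minimum total cost: 415.

415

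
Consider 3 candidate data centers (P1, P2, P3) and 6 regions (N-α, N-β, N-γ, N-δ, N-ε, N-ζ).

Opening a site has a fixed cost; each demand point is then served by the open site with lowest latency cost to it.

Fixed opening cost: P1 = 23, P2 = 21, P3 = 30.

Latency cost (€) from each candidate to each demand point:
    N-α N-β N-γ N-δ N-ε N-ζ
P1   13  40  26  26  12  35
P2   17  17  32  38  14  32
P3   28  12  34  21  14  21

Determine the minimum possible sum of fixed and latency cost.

Open {P1, P3}: assign each demand point to its cheapest open site.
  N-α→P1 13, N-β→P3 12, N-γ→P1 26, N-δ→P3 21, N-ε→P1 12, N-ζ→P3 21
  latency cost 105, fixed 53 → total 158.
Compare {P3}: latency cost 130 + fixed 30 = 160.
Compare {P2, P3}: latency cost 117 + fixed 51 = 168.
Compare {P1, P2}: latency cost 126 + fixed 44 = 170.
All other subsets cost ≥ 160. Minimum total cost: 158.

158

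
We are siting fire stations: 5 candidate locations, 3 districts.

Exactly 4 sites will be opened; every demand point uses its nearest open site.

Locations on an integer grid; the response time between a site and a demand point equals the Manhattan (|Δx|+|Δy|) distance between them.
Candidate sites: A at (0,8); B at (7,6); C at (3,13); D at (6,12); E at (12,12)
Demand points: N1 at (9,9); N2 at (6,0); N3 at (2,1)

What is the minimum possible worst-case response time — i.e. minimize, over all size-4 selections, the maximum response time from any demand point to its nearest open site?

Open {A, B, C, D}.
  Farthest demand point is N3 at response time 9 (to A); all others are ≤ 9.
With {A, B, C, E} the worst case is 9.
With {A, B, D, E} the worst case is 9.
No size-4 selection achieves below 9.

9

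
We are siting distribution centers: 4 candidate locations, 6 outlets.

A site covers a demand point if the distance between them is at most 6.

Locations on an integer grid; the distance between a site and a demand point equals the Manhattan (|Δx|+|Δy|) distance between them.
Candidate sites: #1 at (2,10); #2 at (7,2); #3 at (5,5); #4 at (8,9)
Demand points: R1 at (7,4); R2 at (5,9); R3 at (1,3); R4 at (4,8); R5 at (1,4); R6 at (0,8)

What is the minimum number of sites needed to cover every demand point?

2

Coverage sets (demand points within 6 of each site):
  #1: {R2, R4, R6}
  #2: {R1}
  #3: {R1, R2, R3, R4, R5}
  #4: {R1, R2, R4}
No single site covers all 6 demand points.
But {#1, #3} covers everything, so the minimum is 2.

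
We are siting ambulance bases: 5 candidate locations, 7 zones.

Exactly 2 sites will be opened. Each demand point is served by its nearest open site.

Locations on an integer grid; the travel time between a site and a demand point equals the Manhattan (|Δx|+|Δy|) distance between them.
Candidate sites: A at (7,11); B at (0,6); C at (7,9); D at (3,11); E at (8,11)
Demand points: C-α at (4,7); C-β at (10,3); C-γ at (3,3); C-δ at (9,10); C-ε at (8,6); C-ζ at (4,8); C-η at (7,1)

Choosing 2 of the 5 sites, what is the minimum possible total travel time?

39

Open {B, C}.
  C-α→B 5, C-β→C 9, C-γ→B 6, C-δ→C 3, C-ε→C 4, C-ζ→C 4, C-η→C 8  ⇒ total 39.
Compare {C, D}: total 41.
Compare {C, E}: total 42.
No size-2 selection does better; minimum is 39.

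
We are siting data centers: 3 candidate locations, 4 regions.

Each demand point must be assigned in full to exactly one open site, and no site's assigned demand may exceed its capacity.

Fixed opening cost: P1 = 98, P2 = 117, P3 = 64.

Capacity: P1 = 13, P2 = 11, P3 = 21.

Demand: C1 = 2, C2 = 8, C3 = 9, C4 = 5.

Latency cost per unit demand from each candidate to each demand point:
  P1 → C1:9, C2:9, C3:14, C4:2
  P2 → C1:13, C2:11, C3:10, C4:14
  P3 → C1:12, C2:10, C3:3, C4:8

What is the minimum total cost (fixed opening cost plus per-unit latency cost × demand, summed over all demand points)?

Open {P1, P3}; cheapest assignment that respects the capacities:
  P1 (cap 13, load 13): C2, C4 — cost 8×9 + 5×2 = 82
  P3 (cap 21, load 11): C1, C3 — cost 2×12 + 9×3 = 51
  Shipping 133, fixed 162 → total 295.
  Any other capacity-feasible assignment to {P1, P3} ships for at least 133.
Compare {P2, P3}: its best feasible assignment gives total 360.
Compare {P1, P2, P3}: its best feasible assignment gives total 412.
Every other set of open sites that can feasibly serve all demand totals ≥ 360 even under its best assignment. Minimum: 295.

295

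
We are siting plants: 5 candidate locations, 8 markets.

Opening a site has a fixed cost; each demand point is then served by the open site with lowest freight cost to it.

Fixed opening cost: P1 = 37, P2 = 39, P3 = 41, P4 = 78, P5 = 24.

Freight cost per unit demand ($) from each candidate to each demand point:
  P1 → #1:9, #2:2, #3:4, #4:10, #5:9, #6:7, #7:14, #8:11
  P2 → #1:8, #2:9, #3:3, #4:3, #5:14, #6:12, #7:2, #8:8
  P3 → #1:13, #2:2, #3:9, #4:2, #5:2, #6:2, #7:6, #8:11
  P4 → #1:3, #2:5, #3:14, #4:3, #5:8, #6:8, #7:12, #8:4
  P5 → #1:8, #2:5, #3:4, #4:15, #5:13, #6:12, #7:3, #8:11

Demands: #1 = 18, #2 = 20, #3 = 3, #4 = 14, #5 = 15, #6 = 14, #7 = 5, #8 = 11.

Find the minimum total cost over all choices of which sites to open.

394

Open {P3, P4, P5}: assign each demand point to its cheapest open site.
  #1→P4 18×3=54, #2→P3 20×2=40, #3→P5 3×4=12, #4→P3 14×2=28, #5→P3 15×2=30, #6→P3 14×2=28, #7→P5 5×3=15, #8→P4 11×4=44
  freight cost 251, fixed 143 → total 394.
Compare {P3, P4}: freight cost 281 + fixed 119 = 400.
Compare {P2, P3, P4}: freight cost 243 + fixed 158 = 401.
Compare {P1, P3, P4}: freight cost 266 + fixed 156 = 422.
All other subsets cost ≥ 400. Minimum total cost: 394.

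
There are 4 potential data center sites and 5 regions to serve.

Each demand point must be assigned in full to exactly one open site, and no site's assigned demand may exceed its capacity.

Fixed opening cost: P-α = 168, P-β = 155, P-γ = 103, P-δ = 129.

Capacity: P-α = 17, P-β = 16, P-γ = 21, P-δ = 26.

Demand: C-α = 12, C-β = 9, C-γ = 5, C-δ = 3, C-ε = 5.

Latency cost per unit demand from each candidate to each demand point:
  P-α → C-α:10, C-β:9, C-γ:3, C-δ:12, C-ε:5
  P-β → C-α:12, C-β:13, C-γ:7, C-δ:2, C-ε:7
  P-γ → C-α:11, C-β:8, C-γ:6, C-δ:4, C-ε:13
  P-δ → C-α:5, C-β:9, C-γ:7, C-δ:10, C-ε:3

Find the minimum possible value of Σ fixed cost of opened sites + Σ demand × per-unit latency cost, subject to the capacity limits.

Open {P-γ, P-δ}; cheapest assignment that respects the capacities:
  P-γ (cap 21, load 17): C-β, C-γ, C-δ — cost 9×8 + 5×6 + 3×4 = 114
  P-δ (cap 26, load 17): C-α, C-ε — cost 12×5 + 5×3 = 75
  Shipping 189, fixed 232 → total 421.
  Any other capacity-feasible assignment to {P-γ, P-δ} ships for at least 189.
Compare {P-β, P-δ}: its best feasible assignment gives total 481.
Compare {P-α, P-δ}: its best feasible assignment gives total 498.
Every other set of open sites that can feasibly serve all demand totals ≥ 481 even under its best assignment. Minimum: 421.

421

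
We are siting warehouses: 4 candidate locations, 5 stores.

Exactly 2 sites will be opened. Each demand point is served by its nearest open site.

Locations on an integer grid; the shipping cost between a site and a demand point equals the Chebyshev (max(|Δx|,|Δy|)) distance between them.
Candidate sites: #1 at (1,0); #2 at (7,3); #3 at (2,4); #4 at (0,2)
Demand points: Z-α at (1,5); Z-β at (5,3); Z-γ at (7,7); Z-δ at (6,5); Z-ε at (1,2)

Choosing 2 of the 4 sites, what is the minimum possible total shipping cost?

11

Open {#2, #3}.
  Z-α→#3 1, Z-β→#2 2, Z-γ→#2 4, Z-δ→#2 2, Z-ε→#3 2  ⇒ total 11.
Compare {#2, #4}: total 12.
Compare {#3, #4}: total 14.
No size-2 selection does better; minimum is 11.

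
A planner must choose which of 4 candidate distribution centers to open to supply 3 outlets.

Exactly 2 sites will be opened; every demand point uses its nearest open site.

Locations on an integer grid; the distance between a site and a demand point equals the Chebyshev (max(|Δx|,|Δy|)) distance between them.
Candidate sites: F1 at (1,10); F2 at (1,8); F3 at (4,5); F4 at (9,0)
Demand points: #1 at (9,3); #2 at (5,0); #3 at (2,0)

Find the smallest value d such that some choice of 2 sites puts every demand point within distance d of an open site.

Open {F1, F3}.
  Farthest demand point is #1 at distance 5 (to F3); all others are ≤ 5.
With {F2, F3} the worst case is 5.
With {F3, F4} the worst case is 5.
No size-2 selection achieves below 5.

5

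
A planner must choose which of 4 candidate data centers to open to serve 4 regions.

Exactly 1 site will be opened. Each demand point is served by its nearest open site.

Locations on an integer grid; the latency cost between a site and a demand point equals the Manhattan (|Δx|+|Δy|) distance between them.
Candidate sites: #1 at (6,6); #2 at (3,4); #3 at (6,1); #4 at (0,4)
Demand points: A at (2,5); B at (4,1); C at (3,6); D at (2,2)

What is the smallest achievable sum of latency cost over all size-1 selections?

Open {#2}.
  A→#2 2, B→#2 4, C→#2 2, D→#2 3  ⇒ total 11.
Compare {#4}: total 19.
Compare {#1}: total 23.
No size-1 selection does better; minimum is 11.

11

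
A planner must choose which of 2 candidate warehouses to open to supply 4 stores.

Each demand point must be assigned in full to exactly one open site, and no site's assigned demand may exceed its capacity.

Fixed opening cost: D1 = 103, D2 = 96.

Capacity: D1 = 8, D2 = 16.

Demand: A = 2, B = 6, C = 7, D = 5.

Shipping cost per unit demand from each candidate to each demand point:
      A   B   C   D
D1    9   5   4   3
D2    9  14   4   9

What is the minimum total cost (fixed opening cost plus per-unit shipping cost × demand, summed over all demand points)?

320

Open {D1, D2}; cheapest assignment that respects the capacities:
  D1 (cap 8, load 8): A, B — cost 2×9 + 6×5 = 48
  D2 (cap 16, load 12): C, D — cost 7×4 + 5×9 = 73
  Shipping 121, fixed 199 → total 320.
  Any other capacity-feasible assignment to {D1, D2} ships for at least 121.
Total demand is 20 and no other set of sites has combined capacity ≥ 20, so {D1, D2} is the only feasible choice of open sites. Minimum: 320.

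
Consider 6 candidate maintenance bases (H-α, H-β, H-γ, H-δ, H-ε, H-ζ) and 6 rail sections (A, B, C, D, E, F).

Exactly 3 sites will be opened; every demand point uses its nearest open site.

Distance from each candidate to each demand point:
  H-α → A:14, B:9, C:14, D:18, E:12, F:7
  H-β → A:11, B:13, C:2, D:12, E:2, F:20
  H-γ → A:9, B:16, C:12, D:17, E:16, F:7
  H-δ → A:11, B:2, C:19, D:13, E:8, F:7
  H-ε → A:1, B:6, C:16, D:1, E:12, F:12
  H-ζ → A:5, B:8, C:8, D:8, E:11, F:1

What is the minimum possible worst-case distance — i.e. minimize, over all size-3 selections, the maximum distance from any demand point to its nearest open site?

6

Open {H-β, H-ε, H-ζ}.
  Farthest demand point is B at distance 6 (to H-ε); all others are ≤ 6.
With {H-α, H-β, H-ε} the worst case is 7.
With {H-β, H-γ, H-ε} the worst case is 7.
No size-3 selection achieves below 6.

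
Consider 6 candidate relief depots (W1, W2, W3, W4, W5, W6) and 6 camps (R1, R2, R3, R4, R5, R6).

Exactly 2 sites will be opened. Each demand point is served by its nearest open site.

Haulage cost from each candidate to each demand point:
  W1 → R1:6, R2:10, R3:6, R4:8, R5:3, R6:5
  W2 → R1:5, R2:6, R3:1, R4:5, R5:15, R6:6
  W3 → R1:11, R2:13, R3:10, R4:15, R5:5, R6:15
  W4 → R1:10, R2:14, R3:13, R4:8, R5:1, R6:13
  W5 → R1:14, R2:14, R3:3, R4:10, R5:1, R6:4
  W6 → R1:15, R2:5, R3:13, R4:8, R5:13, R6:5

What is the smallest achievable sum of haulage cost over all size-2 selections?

22

Open {W2, W5}.
  R1→W2 5, R2→W2 6, R3→W2 1, R4→W2 5, R5→W5 1, R6→W5 4  ⇒ total 22.
Compare {W2, W4}: total 24.
Compare {W1, W2}: total 25.
No size-2 selection does better; minimum is 22.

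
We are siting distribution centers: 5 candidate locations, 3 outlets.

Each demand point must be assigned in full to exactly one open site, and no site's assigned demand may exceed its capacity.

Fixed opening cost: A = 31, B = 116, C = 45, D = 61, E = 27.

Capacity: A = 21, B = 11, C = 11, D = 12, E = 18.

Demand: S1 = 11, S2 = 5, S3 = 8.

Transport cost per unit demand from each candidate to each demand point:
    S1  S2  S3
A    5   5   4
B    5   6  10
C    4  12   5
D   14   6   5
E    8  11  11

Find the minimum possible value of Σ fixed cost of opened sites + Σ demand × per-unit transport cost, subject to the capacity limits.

Open {A, C}; cheapest assignment that respects the capacities:
  A (cap 21, load 13): S2, S3 — cost 5×5 + 8×4 = 57
  C (cap 11, load 11): S1 — cost 11×4 = 44
  Shipping 101, fixed 76 → total 177.
  Any other capacity-feasible assignment to {A, C} ships for at least 101.
Compare {A, E}: its best feasible assignment gives total 200.
Compare {A, C, E}: its best feasible assignment gives total 204.
Every other set of open sites that can feasibly serve all demand totals ≥ 200 even under its best assignment. Minimum: 177.

177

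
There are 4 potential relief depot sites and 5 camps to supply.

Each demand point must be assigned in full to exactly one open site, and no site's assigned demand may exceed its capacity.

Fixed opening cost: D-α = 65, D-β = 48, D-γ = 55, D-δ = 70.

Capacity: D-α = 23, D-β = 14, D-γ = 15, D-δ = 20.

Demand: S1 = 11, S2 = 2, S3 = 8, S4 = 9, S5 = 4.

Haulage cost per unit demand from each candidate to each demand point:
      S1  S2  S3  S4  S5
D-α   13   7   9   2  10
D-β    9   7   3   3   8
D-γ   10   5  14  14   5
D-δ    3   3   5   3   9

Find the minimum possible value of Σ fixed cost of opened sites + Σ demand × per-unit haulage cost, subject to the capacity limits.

248

Open {D-β, D-δ}; cheapest assignment that respects the capacities:
  D-β (cap 14, load 14): S2, S3, S5 — cost 2×7 + 8×3 + 4×8 = 70
  D-δ (cap 20, load 20): S1, S4 — cost 11×3 + 9×3 = 60
  Shipping 130, fixed 118 → total 248.
  Any other capacity-feasible assignment to {D-β, D-δ} ships for at least 130.
Compare {D-α, D-δ}: its best feasible assignment gives total 280.
Compare {D-β, D-γ, D-δ}: its best feasible assignment gives total 287.
Every other set of open sites that can feasibly serve all demand totals ≥ 280 even under its best assignment. Minimum: 248.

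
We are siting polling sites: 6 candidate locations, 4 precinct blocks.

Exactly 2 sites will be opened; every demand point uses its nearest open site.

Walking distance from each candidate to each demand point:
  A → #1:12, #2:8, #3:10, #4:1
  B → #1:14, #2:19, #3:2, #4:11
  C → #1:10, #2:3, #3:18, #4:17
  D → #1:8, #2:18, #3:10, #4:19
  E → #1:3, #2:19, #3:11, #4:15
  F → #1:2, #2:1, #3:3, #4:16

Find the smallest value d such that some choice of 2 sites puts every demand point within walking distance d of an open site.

Open {A, F}.
  Farthest demand point is #3 at walking distance 3 (to F); all others are ≤ 3.
With {A, C} the worst case is 10.
With {A, D} the worst case is 10.
No size-2 selection achieves below 3.

3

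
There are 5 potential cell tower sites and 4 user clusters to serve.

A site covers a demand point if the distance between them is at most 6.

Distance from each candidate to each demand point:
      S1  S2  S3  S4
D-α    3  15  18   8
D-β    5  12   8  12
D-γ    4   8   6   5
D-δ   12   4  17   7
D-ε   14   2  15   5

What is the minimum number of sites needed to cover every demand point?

Coverage sets (demand points within 6 of each site):
  D-α: {S1}
  D-β: {S1}
  D-γ: {S1, S3, S4}
  D-δ: {S2}
  D-ε: {S2, S4}
No single site covers all 4 demand points.
But {D-γ, D-δ} covers everything, so the minimum is 2.

2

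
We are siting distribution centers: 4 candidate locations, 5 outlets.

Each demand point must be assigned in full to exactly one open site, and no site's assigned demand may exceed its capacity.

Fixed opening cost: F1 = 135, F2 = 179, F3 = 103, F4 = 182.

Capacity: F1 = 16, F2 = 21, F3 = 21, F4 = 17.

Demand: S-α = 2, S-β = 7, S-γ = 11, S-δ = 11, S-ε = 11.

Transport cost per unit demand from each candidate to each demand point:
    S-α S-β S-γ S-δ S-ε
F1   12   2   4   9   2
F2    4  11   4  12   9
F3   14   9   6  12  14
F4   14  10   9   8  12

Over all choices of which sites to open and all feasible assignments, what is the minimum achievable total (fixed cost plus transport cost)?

683

Open {F1, F3, F4}; cheapest assignment that respects the capacities:
  F1 (cap 16, load 13): S-α, S-ε — cost 2×12 + 11×2 = 46
  F3 (cap 21, load 18): S-β, S-γ — cost 7×9 + 11×6 = 129
  F4 (cap 17, load 11): S-δ — cost 11×8 = 88
  Shipping 263, fixed 420 → total 683.
  Any other capacity-feasible assignment to {F1, F3, F4} ships for at least 263.
Compare {F1, F2, F3}: its best feasible assignment gives total 686.
Compare {F1, F2, F4}: its best feasible assignment gives total 735.
Every other set of open sites that can feasibly serve all demand totals ≥ 686 even under its best assignment. Minimum: 683.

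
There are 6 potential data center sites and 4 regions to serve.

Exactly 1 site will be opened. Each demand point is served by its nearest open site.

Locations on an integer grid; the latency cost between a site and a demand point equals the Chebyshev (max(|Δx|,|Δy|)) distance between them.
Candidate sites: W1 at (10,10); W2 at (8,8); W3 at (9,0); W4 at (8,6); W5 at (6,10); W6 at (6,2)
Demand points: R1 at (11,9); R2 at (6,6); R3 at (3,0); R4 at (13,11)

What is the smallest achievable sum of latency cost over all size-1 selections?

Open {W4}.
  R1→W4 3, R2→W4 2, R3→W4 6, R4→W4 5  ⇒ total 16.
Compare {W1}: total 18.
Compare {W2}: total 18.
No size-1 selection does better; minimum is 16.

16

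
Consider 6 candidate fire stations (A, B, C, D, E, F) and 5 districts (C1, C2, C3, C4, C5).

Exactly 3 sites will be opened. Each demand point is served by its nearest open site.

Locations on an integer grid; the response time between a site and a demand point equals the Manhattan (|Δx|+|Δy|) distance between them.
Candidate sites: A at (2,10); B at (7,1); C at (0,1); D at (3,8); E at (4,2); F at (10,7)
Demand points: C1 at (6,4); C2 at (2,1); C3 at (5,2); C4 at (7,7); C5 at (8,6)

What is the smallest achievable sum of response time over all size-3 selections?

Open {C, E, F}.
  C1→E 4, C2→C 2, C3→E 1, C4→F 3, C5→F 3  ⇒ total 13.
Compare {A, E, F}: total 14.
Compare {B, E, F}: total 14.
No size-3 selection does better; minimum is 13.

13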